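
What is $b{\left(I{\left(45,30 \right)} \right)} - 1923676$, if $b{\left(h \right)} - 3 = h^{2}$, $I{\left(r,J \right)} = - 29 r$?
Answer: $-220648$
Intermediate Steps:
$b{\left(h \right)} = 3 + h^{2}$
$b{\left(I{\left(45,30 \right)} \right)} - 1923676 = \left(3 + \left(\left(-29\right) 45\right)^{2}\right) - 1923676 = \left(3 + \left(-1305\right)^{2}\right) - 1923676 = \left(3 + 1703025\right) - 1923676 = 1703028 - 1923676 = -220648$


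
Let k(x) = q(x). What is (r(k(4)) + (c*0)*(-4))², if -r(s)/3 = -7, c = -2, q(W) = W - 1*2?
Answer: 441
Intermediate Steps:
q(W) = -2 + W (q(W) = W - 2 = -2 + W)
k(x) = -2 + x
r(s) = 21 (r(s) = -3*(-7) = 21)
(r(k(4)) + (c*0)*(-4))² = (21 - 2*0*(-4))² = (21 + 0*(-4))² = (21 + 0)² = 21² = 441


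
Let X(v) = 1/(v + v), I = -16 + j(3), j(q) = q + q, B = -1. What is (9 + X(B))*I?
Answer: -85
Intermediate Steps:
j(q) = 2*q
I = -10 (I = -16 + 2*3 = -16 + 6 = -10)
X(v) = 1/(2*v)
(9 + X(B))*I = (9 + (½)/(-1))*(-10) = (9 + (½)*(-1))*(-10) = (9 - ½)*(-10) = (17/2)*(-10) = -85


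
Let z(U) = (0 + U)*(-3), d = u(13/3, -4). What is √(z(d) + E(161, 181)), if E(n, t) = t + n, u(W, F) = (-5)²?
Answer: √267 ≈ 16.340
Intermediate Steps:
u(W, F) = 25
E(n, t) = n + t
d = 25
z(U) = -3*U (z(U) = U*(-3) = -3*U)
√(z(d) + E(161, 181)) = √(-3*25 + (161 + 181)) = √(-75 + 342) = √267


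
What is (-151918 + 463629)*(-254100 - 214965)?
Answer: -146212720215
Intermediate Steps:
(-151918 + 463629)*(-254100 - 214965) = 311711*(-469065) = -146212720215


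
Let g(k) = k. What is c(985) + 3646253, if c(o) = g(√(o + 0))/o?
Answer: 3646253 + √985/985 ≈ 3.6463e+6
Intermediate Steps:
c(o) = o^(-½) (c(o) = √(o + 0)/o = √o/o = o^(-½))
c(985) + 3646253 = 985^(-½) + 3646253 = √985/985 + 3646253 = 3646253 + √985/985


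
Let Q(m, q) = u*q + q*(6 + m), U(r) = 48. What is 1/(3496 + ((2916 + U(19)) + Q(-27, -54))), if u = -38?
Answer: 1/9646 ≈ 0.00010367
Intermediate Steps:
Q(m, q) = -38*q + q*(6 + m)
1/(3496 + ((2916 + U(19)) + Q(-27, -54))) = 1/(3496 + ((2916 + 48) - 54*(-32 - 27))) = 1/(3496 + (2964 - 54*(-59))) = 1/(3496 + (2964 + 3186)) = 1/(3496 + 6150) = 1/9646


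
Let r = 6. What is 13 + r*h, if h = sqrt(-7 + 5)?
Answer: 13 + 6*I*sqrt(2) ≈ 13.0 + 8.4853*I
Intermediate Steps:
h = I*sqrt(2) (h = sqrt(-2) = I*sqrt(2) ≈ 1.4142*I)
13 + r*h = 13 + 6*(I*sqrt(2)) = 13 + 6*I*sqrt(2)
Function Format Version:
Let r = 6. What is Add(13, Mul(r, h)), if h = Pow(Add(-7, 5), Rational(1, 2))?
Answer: Add(13, Mul(6, I, Pow(2, Rational(1, 2)))) ≈ Add(13.000, Mul(8.4853, I))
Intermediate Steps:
h = Mul(I, Pow(2, Rational(1, 2))) (h = Pow(-2, Rational(1, 2)) = Mul(I, Pow(2, Rational(1, 2))) ≈ Mul(1.4142, I))
Add(13, Mul(r, h)) = Add(13, Mul(6, Mul(I, Pow(2, Rational(1, 2))))) = Add(13, Mul(6, I, Pow(2, Rational(1, 2))))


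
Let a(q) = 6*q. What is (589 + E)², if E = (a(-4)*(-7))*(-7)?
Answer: 344569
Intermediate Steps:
E = -1176 (E = ((6*(-4))*(-7))*(-7) = -24*(-7)*(-7) = 168*(-7) = -1176)
(589 + E)² = (589 - 1176)² = (-587)² = 344569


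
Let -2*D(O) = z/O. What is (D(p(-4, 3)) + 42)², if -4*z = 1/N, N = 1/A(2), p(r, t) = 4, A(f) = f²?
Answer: 113569/64 ≈ 1774.5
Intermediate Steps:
N = ¼ (N = 1/(2²) = 1/4 = ¼ ≈ 0.25000)
z = -1 (z = -1/(4*¼) = -¼*4 = -1)
D(O) = 1/(2*O) (D(O) = -(-1)/(2*O) = 1/(2*O))
(D(p(-4, 3)) + 42)² = ((½)/4 + 42)² = ((½)*(¼) + 42)² = (⅛ + 42)² = (337/8)² = 113569/64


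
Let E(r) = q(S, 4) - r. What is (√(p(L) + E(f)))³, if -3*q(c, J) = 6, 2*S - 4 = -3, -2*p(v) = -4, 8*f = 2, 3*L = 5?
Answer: -I/8 ≈ -0.125*I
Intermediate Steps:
L = 5/3 (L = (⅓)*5 = 5/3 ≈ 1.6667)
f = ¼ (f = (⅛)*2 = ¼ ≈ 0.25000)
p(v) = 2 (p(v) = -½*(-4) = 2)
S = ½ (S = 2 + (½)*(-3) = 2 - 3/2 = ½ ≈ 0.50000)
q(c, J) = -2 (q(c, J) = -⅓*6 = -2)
E(r) = -2 - r
(√(p(L) + E(f)))³ = (√(2 + (-2 - 1*¼)))³ = (√(2 + (-2 - ¼)))³ = (√(2 - 9/4))³ = (√(-¼))³ = (I/2)³ = -I/8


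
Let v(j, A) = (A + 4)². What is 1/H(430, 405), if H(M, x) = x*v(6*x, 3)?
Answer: 1/19845 ≈ 5.0391e-5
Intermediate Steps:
v(j, A) = (4 + A)²
H(M, x) = 49*x (H(M, x) = x*(4 + 3)² = x*7² = x*49 = 49*x)
1/H(430, 405) = 1/(49*405) = 1/19845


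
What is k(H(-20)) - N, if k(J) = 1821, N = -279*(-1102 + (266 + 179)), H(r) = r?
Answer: -181482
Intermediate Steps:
N = 183303 (N = -279*(-1102 + 445) = -279*(-657) = 183303)
k(H(-20)) - N = 1821 - 1*183303 = 1821 - 183303 = -181482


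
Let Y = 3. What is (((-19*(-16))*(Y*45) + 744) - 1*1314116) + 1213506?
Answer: -58826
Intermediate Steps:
(((-19*(-16))*(Y*45) + 744) - 1*1314116) + 1213506 = (((-19*(-16))*(3*45) + 744) - 1*1314116) + 1213506 = ((304*135 + 744) - 1314116) + 1213506 = ((41040 + 744) - 1314116) + 1213506 = (41784 - 1314116) + 1213506 = -1272332 + 1213506 = -58826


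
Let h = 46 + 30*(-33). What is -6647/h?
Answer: 6647/944 ≈ 7.0413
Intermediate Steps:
h = -944 (h = 46 - 990 = -944)
-6647/h = -6647/(-944) = -6647*(-1/944) = 6647/944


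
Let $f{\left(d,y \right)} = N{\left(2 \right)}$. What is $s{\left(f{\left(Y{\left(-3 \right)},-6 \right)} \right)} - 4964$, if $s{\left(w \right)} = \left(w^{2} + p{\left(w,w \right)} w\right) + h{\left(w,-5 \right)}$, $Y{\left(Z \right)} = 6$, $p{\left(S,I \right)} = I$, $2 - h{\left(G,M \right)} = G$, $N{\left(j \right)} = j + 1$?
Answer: $-4947$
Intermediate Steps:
$N{\left(j \right)} = 1 + j$
$h{\left(G,M \right)} = 2 - G$
$f{\left(d,y \right)} = 3$ ($f{\left(d,y \right)} = 1 + 2 = 3$)
$s{\left(w \right)} = 2 - w + 2 w^{2}$ ($s{\left(w \right)} = \left(w^{2} + w w\right) - \left(-2 + w\right) = \left(w^{2} + w^{2}\right) - \left(-2 + w\right) = 2 w^{2} - \left(-2 + w\right) = 2 - w + 2 w^{2}$)
$s{\left(f{\left(Y{\left(-3 \right)},-6 \right)} \right)} - 4964 = \left(2 - 3 + 2 \cdot 3^{2}\right) - 4964 = \left(2 - 3 + 2 \cdot 9\right) - 4964 = \left(2 - 3 + 18\right) - 4964 = 17 - 4964 = -4947$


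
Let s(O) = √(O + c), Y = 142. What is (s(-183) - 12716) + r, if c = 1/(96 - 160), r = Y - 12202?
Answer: -24776 + I*√11713/8 ≈ -24776.0 + 13.528*I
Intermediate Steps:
r = -12060 (r = 142 - 12202 = -12060)
c = -1/64 (c = 1/(-64) = -1/64 ≈ -0.015625)
s(O) = √(-1/64 + O) (s(O) = √(O - 1/64) = √(-1/64 + O))
(s(-183) - 12716) + r = (√(-1 + 64*(-183))/8 - 12716) - 12060 = (√(-1 - 11712)/8 - 12716) - 12060 = (√(-11713)/8 - 12716) - 12060 = ((I*√11713)/8 - 12716) - 12060 = (I*√11713/8 - 12716) - 12060 = (-12716 + I*√11713/8) - 12060 = -24776 + I*√11713/8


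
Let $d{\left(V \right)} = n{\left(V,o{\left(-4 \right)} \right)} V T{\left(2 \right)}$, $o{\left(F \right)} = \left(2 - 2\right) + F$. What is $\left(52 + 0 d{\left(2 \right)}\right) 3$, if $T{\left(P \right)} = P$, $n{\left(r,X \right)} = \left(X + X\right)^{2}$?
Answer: $156$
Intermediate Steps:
$o{\left(F \right)} = F$ ($o{\left(F \right)} = 0 + F = F$)
$n{\left(r,X \right)} = 4 X^{2}$ ($n{\left(r,X \right)} = \left(2 X\right)^{2} = 4 X^{2}$)
$d{\left(V \right)} = 128 V$ ($d{\left(V \right)} = 4 \left(-4\right)^{2} V 2 = 4 \cdot 16 V 2 = 64 V 2 = 128 V$)
$\left(52 + 0 d{\left(2 \right)}\right) 3 = \left(52 + 0 \cdot 128 \cdot 2\right) 3 = \left(52 + 0 \cdot 256\right) 3 = \left(52 + 0\right) 3 = 52 \cdot 3 = 156$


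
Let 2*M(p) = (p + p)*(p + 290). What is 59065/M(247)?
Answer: 59065/132639 ≈ 0.44531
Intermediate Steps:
M(p) = p*(290 + p) (M(p) = ((p + p)*(p + 290))/2 = ((2*p)*(290 + p))/2 = (2*p*(290 + p))/2 = p*(290 + p))
59065/M(247) = 59065/((247*(290 + 247))) = 59065/((247*537)) = 59065/132639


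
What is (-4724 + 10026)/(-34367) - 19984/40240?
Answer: -56258913/86433005 ≈ -0.65090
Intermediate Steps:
(-4724 + 10026)/(-34367) - 19984/40240 = 5302*(-1/34367) - 19984*1/40240 = -5302/34367 - 1249/2515 = -56258913/86433005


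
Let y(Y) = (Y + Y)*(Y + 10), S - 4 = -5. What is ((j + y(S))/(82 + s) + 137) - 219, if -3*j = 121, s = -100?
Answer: -4253/54 ≈ -78.759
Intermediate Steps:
j = -121/3 (j = -⅓*121 = -121/3 ≈ -40.333)
S = -1 (S = 4 - 5 = -1)
y(Y) = 2*Y*(10 + Y) (y(Y) = (2*Y)*(10 + Y) = 2*Y*(10 + Y))
((j + y(S))/(82 + s) + 137) - 219 = ((-121/3 + 2*(-1)*(10 - 1))/(82 - 100) + 137) - 219 = ((-121/3 + 2*(-1)*9)/(-18) + 137) - 219 = ((-121/3 - 18)*(-1/18) + 137) - 219 = (-175/3*(-1/18) + 137) - 219 = (175/54 + 137) - 219 = 7573/54 - 219 = -4253/54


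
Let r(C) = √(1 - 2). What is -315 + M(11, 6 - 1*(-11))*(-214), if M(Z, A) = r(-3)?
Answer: -315 - 214*I ≈ -315.0 - 214.0*I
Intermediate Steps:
r(C) = I (r(C) = √(-1) = I)
M(Z, A) = I
-315 + M(11, 6 - 1*(-11))*(-214) = -315 + I*(-214) = -315 - 214*I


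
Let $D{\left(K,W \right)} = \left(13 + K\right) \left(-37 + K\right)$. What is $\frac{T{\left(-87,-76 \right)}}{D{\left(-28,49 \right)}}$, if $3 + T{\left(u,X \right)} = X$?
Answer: $- \frac{79}{975} \approx -0.081026$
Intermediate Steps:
$D{\left(K,W \right)} = \left(-37 + K\right) \left(13 + K\right)$
$T{\left(u,X \right)} = -3 + X$
$\frac{T{\left(-87,-76 \right)}}{D{\left(-28,49 \right)}} = \frac{-3 - 76}{-481 + \left(-28\right)^{2} - -672} = - \frac{79}{-481 + 784 + 672} = - \frac{79}{975}$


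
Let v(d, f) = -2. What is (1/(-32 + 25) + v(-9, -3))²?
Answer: 225/49 ≈ 4.5918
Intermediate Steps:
(1/(-32 + 25) + v(-9, -3))² = (1/(-32 + 25) - 2)² = (1/(-7) - 2)² = (-⅐ - 2)² = (-15/7)² = 225/49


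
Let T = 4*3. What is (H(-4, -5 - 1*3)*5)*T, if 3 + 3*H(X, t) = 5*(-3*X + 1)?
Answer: 1240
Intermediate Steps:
T = 12
H(X, t) = ⅔ - 5*X (H(X, t) = -1 + (5*(-3*X + 1))/3 = -1 + (5*(1 - 3*X))/3 = -1 + (5 - 15*X)/3 = -1 + (5/3 - 5*X) = ⅔ - 5*X)
(H(-4, -5 - 1*3)*5)*T = ((⅔ - 5*(-4))*5)*12 = ((⅔ + 20)*5)*12 = ((62/3)*5)*12 = (310/3)*12 = 1240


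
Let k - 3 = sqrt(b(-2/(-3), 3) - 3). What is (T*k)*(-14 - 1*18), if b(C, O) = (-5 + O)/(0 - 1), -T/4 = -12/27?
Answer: -512/3 - 512*I/9 ≈ -170.67 - 56.889*I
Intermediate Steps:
T = 16/9 (T = -(-48)/27 = -4*(-4/9) = 16/9 ≈ 1.7778)
b(C, O) = 5 - O (b(C, O) = (-5 + O)/(-1) = (-5 + O)*(-1) = 5 - O)
k = 3 + I (k = 3 + sqrt((5 - 1*3) - 3) = 3 + sqrt((5 - 3) - 3) = 3 + sqrt(2 - 3) = 3 + sqrt(-1) = 3 + I ≈ 3.0 + 1.0*I)
(T*k)*(-14 - 1*18) = (16*(3 + I)/9)*(-14 - 1*18) = (16/3 + 16*I/9)*(-14 - 18) = (16/3 + 16*I/9)*(-32) = -512/3 - 512*I/9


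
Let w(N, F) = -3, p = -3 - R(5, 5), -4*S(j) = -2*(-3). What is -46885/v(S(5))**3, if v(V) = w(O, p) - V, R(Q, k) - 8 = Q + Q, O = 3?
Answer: 375080/27 ≈ 13892.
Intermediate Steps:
S(j) = -3/2 (S(j) = -(-1)*(-3)/2 = -1/4*6 = -3/2)
R(Q, k) = 8 + 2*Q (R(Q, k) = 8 + (Q + Q) = 8 + 2*Q)
p = -21 (p = -3 - (8 + 2*5) = -3 - (8 + 10) = -3 - 1*18 = -3 - 18 = -21)
v(V) = -3 - V
-46885/v(S(5))**3 = -46885/(-3 - 1*(-3/2))**3 = -46885/(-3 + 3/2)**3 = -46885/((-3/2)**3) = -46885/(-27/8) = -46885*(-8/27) = 375080/27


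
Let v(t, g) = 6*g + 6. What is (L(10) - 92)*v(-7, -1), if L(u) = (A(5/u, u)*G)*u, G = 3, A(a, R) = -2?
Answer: 0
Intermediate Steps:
v(t, g) = 6 + 6*g
L(u) = -6*u (L(u) = (-2*3)*u = -6*u)
(L(10) - 92)*v(-7, -1) = (-6*10 - 92)*(6 + 6*(-1)) = (-60 - 92)*(6 - 6) = -152*0 = 0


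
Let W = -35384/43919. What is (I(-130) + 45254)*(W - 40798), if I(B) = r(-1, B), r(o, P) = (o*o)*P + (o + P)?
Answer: -80620380670778/43919 ≈ -1.8357e+9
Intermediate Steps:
r(o, P) = P + o + P*o² (r(o, P) = o²*P + (P + o) = P*o² + (P + o) = P + o + P*o²)
W = -35384/43919 (W = -35384*1/43919 = -35384/43919 ≈ -0.80567)
I(B) = -1 + 2*B (I(B) = B - 1 + B*(-1)² = B - 1 + B*1 = B - 1 + B = -1 + 2*B)
(I(-130) + 45254)*(W - 40798) = ((-1 + 2*(-130)) + 45254)*(-35384/43919 - 40798) = ((-1 - 260) + 45254)*(-1791842746/43919) = (-261 + 45254)*(-1791842746/43919) = 44993*(-1791842746/43919) = -80620380670778/43919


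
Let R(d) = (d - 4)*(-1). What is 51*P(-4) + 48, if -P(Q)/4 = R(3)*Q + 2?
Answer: 456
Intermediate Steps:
R(d) = 4 - d (R(d) = (-4 + d)*(-1) = 4 - d)
P(Q) = -8 - 4*Q (P(Q) = -4*((4 - 1*3)*Q + 2) = -4*((4 - 3)*Q + 2) = -4*(1*Q + 2) = -4*(Q + 2) = -4*(2 + Q) = -8 - 4*Q)
51*P(-4) + 48 = 51*(-8 - 4*(-4)) + 48 = 51*(-8 + 16) + 48 = 51*8 + 48 = 408 + 48 = 456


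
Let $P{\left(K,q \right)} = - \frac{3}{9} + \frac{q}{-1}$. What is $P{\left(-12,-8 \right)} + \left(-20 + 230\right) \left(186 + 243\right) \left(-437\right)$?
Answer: $- \frac{118107967}{3} \approx -3.9369 \cdot 10^{7}$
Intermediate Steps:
$P{\left(K,q \right)} = - \frac{1}{3} - q$ ($P{\left(K,q \right)} = \left(-3\right) \frac{1}{9} + q \left(-1\right) = - \frac{1}{3} - q$)
$P{\left(-12,-8 \right)} + \left(-20 + 230\right) \left(186 + 243\right) \left(-437\right) = \left(- \frac{1}{3} - -8\right) + \left(-20 + 230\right) \left(186 + 243\right) \left(-437\right) = \left(- \frac{1}{3} + 8\right) + 210 \cdot 429 \left(-437\right) = \frac{23}{3} + 90090 \left(-437\right) = \frac{23}{3} - 39369330 = - \frac{118107967}{3}$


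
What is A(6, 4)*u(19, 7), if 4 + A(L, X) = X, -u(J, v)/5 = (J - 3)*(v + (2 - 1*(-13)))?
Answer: 0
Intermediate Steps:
u(J, v) = -5*(-3 + J)*(15 + v) (u(J, v) = -5*(J - 3)*(v + (2 - 1*(-13))) = -5*(-3 + J)*(v + (2 + 13)) = -5*(-3 + J)*(v + 15) = -5*(-3 + J)*(15 + v))
A(L, X) = -4 + X
A(6, 4)*u(19, 7) = (-4 + 4)*(225 - 75*19 + 15*7 - 5*19*7) = 0*(225 - 1425 + 105 - 665) = 0*(-1760) = 0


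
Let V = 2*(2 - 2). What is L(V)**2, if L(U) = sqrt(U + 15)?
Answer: 15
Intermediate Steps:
V = 0 (V = 2*0 = 0)
L(U) = sqrt(15 + U)
L(V)**2 = (sqrt(15 + 0))**2 = (sqrt(15))**2 = 15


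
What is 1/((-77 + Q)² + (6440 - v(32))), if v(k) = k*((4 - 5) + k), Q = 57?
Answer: 1/5848 ≈ 0.00017100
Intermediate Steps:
v(k) = k*(-1 + k)
1/((-77 + Q)² + (6440 - v(32))) = 1/((-77 + 57)² + (6440 - 32*(-1 + 32))) = 1/((-20)² + (6440 - 32*31)) = 1/(400 + (6440 - 1*992)) = 1/(400 + (6440 - 992)) = 1/(400 + 5448) = 1/5848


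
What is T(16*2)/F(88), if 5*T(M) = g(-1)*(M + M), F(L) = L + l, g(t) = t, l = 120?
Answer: -4/65 ≈ -0.061538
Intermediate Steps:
F(L) = 120 + L (F(L) = L + 120 = 120 + L)
T(M) = -2*M/5 (T(M) = (-(M + M))/5 = (-2*M)/5 = -2*M/5)
T(16*2)/F(88) = (-32*2/5)/(120 + 88) = -⅖*32/208 = -64/5*1/208 = -4/65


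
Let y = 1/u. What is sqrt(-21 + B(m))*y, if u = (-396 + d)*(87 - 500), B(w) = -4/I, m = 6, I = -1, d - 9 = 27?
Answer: I*sqrt(17)/148680 ≈ 2.7731e-5*I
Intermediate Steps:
d = 36 (d = 9 + 27 = 36)
B(w) = 4 (B(w) = -4/(-1) = -4*(-1) = 4)
u = 148680 (u = (-396 + 36)*(87 - 500) = -360*(-413) = 148680)
y = 1/148680 ≈ 6.7259e-6
sqrt(-21 + B(m))*y = sqrt(-21 + 4)*(1/148680) = sqrt(-17)*(1/148680) = (I*sqrt(17))*(1/148680) = I*sqrt(17)/148680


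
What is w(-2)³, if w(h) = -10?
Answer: -1000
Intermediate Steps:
w(-2)³ = (-10)³ = -1000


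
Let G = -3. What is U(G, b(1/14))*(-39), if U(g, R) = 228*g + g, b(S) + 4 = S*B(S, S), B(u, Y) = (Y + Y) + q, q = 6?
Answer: 26793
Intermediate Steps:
B(u, Y) = 6 + 2*Y (B(u, Y) = (Y + Y) + 6 = 2*Y + 6 = 6 + 2*Y)
b(S) = -4 + S*(6 + 2*S)
U(g, R) = 229*g
U(G, b(1/14))*(-39) = (229*(-3))*(-39) = -687*(-39) = 26793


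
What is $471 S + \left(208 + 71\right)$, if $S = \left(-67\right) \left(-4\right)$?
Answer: $126507$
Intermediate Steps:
$S = 268$
$471 S + \left(208 + 71\right) = 471 \cdot 268 + \left(208 + 71\right) = 126228 + 279 = 126507$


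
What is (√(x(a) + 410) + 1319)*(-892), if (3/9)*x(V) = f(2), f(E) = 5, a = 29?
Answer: -1176548 - 4460*√17 ≈ -1.1949e+6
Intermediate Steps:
x(V) = 15 (x(V) = 3*5 = 15)
(√(x(a) + 410) + 1319)*(-892) = (√(15 + 410) + 1319)*(-892) = (√425 + 1319)*(-892) = (5*√17 + 1319)*(-892) = (1319 + 5*√17)*(-892) = -1176548 - 4460*√17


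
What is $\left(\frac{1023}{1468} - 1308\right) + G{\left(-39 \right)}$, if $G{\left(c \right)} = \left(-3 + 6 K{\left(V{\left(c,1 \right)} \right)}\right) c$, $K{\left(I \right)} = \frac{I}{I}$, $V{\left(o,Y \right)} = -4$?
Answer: $- \frac{2090877}{1468} \approx -1424.3$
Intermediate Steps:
$K{\left(I \right)} = 1$
$G{\left(c \right)} = 3 c$ ($G{\left(c \right)} = \left(-3 + 6 \cdot 1\right) c = \left(-3 + 6\right) c = 3 c$)
$\left(\frac{1023}{1468} - 1308\right) + G{\left(-39 \right)} = \left(\frac{1023}{1468} - 1308\right) + 3 \left(-39\right) = \left(1023 \cdot \frac{1}{1468} - 1308\right) - 117 = \left(\frac{1023}{1468} - 1308\right) - 117 = - \frac{1919121}{1468} - 117 = - \frac{2090877}{1468}$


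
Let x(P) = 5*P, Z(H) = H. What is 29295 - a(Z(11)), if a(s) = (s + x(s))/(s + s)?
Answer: 29292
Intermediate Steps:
a(s) = 3 (a(s) = (s + 5*s)/(s + s) = (6*s)/((2*s)) = (6*s)*(1/(2*s)) = 3)
29295 - a(Z(11)) = 29295 - 1*3 = 29295 - 3 = 29292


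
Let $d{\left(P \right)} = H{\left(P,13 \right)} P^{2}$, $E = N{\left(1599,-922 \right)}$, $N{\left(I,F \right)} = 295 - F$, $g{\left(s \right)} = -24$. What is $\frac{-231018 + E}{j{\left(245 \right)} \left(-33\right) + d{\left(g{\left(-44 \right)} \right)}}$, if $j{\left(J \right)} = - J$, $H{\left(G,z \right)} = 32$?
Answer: $- \frac{229801}{26517} \approx -8.6662$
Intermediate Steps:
$E = 1217$ ($E = 295 - -922 = 295 + 922 = 1217$)
$d{\left(P \right)} = 32 P^{2}$
$\frac{-231018 + E}{j{\left(245 \right)} \left(-33\right) + d{\left(g{\left(-44 \right)} \right)}} = \frac{-231018 + 1217}{\left(-1\right) 245 \left(-33\right) + 32 \left(-24\right)^{2}} = - \frac{229801}{\left(-245\right) \left(-33\right) + 32 \cdot 576} = - \frac{229801}{8085 + 18432} = - \frac{229801}{26517}$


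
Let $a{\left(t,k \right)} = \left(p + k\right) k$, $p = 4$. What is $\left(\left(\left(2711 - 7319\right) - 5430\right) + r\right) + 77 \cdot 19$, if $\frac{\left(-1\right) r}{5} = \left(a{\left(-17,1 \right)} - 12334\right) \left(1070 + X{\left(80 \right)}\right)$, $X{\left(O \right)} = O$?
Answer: $70883175$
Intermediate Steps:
$a{\left(t,k \right)} = k \left(4 + k\right)$ ($a{\left(t,k \right)} = \left(4 + k\right) k = k \left(4 + k\right)$)
$r = 70891750$ ($r = - 5 \left(1 \left(4 + 1\right) - 12334\right) \left(1070 + 80\right) = - 5 \left(1 \cdot 5 - 12334\right) 1150 = - 5 \left(5 - 12334\right) 1150 = - 5 \left(\left(-12329\right) 1150\right) = \left(-5\right) \left(-14178350\right) = 70891750$)
$\left(\left(\left(2711 - 7319\right) - 5430\right) + r\right) + 77 \cdot 19 = \left(\left(\left(2711 - 7319\right) - 5430\right) + 70891750\right) + 77 \cdot 19 = \left(\left(-4608 - 5430\right) + 70891750\right) + 1463 = \left(-10038 + 70891750\right) + 1463 = 70881712 + 1463 = 70883175$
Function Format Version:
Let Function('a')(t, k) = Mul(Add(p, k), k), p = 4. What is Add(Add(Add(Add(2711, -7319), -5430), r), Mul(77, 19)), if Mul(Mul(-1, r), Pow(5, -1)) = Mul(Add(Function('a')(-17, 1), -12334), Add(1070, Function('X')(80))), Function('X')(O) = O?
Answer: 70883175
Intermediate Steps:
Function('a')(t, k) = Mul(k, Add(4, k)) (Function('a')(t, k) = Mul(Add(4, k), k) = Mul(k, Add(4, k)))
r = 70891750 (r = Mul(-5, Mul(Add(Mul(1, Add(4, 1)), -12334), Add(1070, 80))) = Mul(-5, Mul(Add(Mul(1, 5), -12334), 1150)) = Mul(-5, Mul(Add(5, -12334), 1150)) = Mul(-5, Mul(-12329, 1150)) = Mul(-5, -14178350) = 70891750)
Add(Add(Add(Add(2711, -7319), -5430), r), Mul(77, 19)) = Add(Add(Add(Add(2711, -7319), -5430), 70891750), Mul(77, 19)) = Add(Add(Add(-4608, -5430), 70891750), 1463) = Add(Add(-10038, 70891750), 1463) = Add(70881712, 1463) = 70883175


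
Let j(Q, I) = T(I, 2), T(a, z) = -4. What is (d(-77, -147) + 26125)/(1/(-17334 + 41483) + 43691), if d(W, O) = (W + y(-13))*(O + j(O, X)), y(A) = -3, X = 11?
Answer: 184522509/211018792 ≈ 0.87444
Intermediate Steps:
j(Q, I) = -4
d(W, O) = (-4 + O)*(-3 + W) (d(W, O) = (W - 3)*(O - 4) = (-3 + W)*(-4 + O) = (-4 + O)*(-3 + W))
(d(-77, -147) + 26125)/(1/(-17334 + 41483) + 43691) = ((12 - 4*(-77) - 3*(-147) - 147*(-77)) + 26125)/(1/(-17334 + 41483) + 43691) = ((12 + 308 + 441 + 11319) + 26125)/(1/24149 + 43691) = (12080 + 26125)/(1/24149 + 43691) = 38205/(1055093960/24149) = 38205*(24149/1055093960) = 184522509/211018792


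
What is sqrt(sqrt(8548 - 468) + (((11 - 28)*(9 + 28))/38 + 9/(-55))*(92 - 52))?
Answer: 2*sqrt(-7301833 + 43681*sqrt(505))/209 ≈ 24.057*I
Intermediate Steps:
sqrt(sqrt(8548 - 468) + (((11 - 28)*(9 + 28))/38 + 9/(-55))*(92 - 52)) = sqrt(sqrt(8080) + (-17*37*(1/38) + 9*(-1/55))*40) = sqrt(4*sqrt(505) + (-629*1/38 - 9/55)*40) = sqrt(4*sqrt(505) + (-629/38 - 9/55)*40) = sqrt(4*sqrt(505) - 34937/2090*40) = sqrt(4*sqrt(505) - 139748/209) = sqrt(-139748/209 + 4*sqrt(505))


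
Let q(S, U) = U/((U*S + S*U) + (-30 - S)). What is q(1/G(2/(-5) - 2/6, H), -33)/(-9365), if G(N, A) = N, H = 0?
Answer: 121/2107125 ≈ 5.7424e-5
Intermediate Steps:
q(S, U) = U/(-30 - S + 2*S*U) (q(S, U) = U/((S*U + S*U) + (-30 - S)) = U/(2*S*U + (-30 - S)) = U/(-30 - S + 2*S*U))
q(1/G(2/(-5) - 2/6, H), -33)/(-9365) = -33/(-30 - 1/(2/(-5) - 2/6) + 2*(-33)/(2/(-5) - 2/6))/(-9365) = -33/(-30 - 1/(2*(-⅕) - 2*⅙) + 2*(-33)/(2*(-⅕) - 2*⅙))*(-1/9365) = -33/(-30 - 1/(-⅖ - ⅓) + 2*(-33)/(-⅖ - ⅓))*(-1/9365) = -33/(-30 - 1/(-11/15) + 2*(-33)/(-11/15))*(-1/9365) = -33/(-30 - 1*(-15/11) + 2*(-15/11)*(-33))*(-1/9365) = -33/(-30 + 15/11 + 90)*(-1/9365) = -33/675/11*(-1/9365) = -33*11/675*(-1/9365) = -121/225*(-1/9365) = 121/2107125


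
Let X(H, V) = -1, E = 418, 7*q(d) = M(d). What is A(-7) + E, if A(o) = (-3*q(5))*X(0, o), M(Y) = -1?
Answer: 2923/7 ≈ 417.57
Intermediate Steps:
q(d) = -1/7 (q(d) = (1/7)*(-1) = -1/7)
A(o) = -3/7 (A(o) = -3*(-1/7)*(-1) = (3/7)*(-1) = -3/7)
A(-7) + E = -3/7 + 418 = 2923/7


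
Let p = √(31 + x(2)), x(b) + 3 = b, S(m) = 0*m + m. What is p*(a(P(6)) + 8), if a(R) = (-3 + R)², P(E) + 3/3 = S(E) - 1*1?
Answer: 9*√30 ≈ 49.295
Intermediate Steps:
S(m) = m (S(m) = 0 + m = m)
x(b) = -3 + b
P(E) = -2 + E (P(E) = -1 + (E - 1*1) = -1 + (E - 1) = -1 + (-1 + E) = -2 + E)
p = √30 (p = √(31 + (-3 + 2)) = √(31 - 1) = √30 ≈ 5.4772)
p*(a(P(6)) + 8) = √30*((-3 + (-2 + 6))² + 8) = √30*((-3 + 4)² + 8) = √30*(1² + 8) = √30*(1 + 8) = √30*9 = 9*√30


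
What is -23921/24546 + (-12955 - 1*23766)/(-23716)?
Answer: 167021615/291066468 ≈ 0.57383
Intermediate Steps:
-23921/24546 + (-12955 - 1*23766)/(-23716) = -23921*1/24546 + (-12955 - 23766)*(-1/23716) = -23921/24546 - 36721*(-1/23716) = -23921/24546 + 36721/23716 = 167021615/291066468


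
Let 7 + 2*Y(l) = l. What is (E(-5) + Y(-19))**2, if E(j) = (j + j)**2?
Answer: 7569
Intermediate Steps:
Y(l) = -7/2 + l/2
E(j) = 4*j**2 (E(j) = (2*j)**2 = 4*j**2)
(E(-5) + Y(-19))**2 = (4*(-5)**2 + (-7/2 + (1/2)*(-19)))**2 = (4*25 + (-7/2 - 19/2))**2 = (100 - 13)**2 = 87**2 = 7569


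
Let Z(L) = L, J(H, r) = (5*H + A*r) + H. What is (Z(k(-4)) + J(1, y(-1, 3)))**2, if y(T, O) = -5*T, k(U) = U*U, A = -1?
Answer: 289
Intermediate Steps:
k(U) = U**2
J(H, r) = -r + 6*H (J(H, r) = (5*H - r) + H = (-r + 5*H) + H = -r + 6*H)
(Z(k(-4)) + J(1, y(-1, 3)))**2 = ((-4)**2 + (-(-5)*(-1) + 6*1))**2 = (16 + (-1*5 + 6))**2 = (16 + (-5 + 6))**2 = (16 + 1)**2 = 17**2 = 289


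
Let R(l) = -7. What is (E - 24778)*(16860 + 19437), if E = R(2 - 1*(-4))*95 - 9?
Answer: -923831244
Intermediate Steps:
E = -674 (E = -7*95 - 9 = -665 - 9 = -674)
(E - 24778)*(16860 + 19437) = (-674 - 24778)*(16860 + 19437) = -25452*36297 = -923831244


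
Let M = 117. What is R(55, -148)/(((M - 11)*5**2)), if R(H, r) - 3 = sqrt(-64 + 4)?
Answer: 3/2650 + I*sqrt(15)/1325 ≈ 0.0011321 + 0.002923*I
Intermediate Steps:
R(H, r) = 3 + 2*I*sqrt(15) (R(H, r) = 3 + sqrt(-64 + 4) = 3 + sqrt(-60) = 3 + 2*I*sqrt(15))
R(55, -148)/(((M - 11)*5**2)) = (3 + 2*I*sqrt(15))/(((117 - 11)*5**2)) = (3 + 2*I*sqrt(15))/((106*25)) = (3 + 2*I*sqrt(15))/2650 = (3 + 2*I*sqrt(15))*(1/2650) = 3/2650 + I*sqrt(15)/1325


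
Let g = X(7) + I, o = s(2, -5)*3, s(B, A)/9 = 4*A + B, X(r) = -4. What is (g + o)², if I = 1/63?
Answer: 952895161/3969 ≈ 2.4008e+5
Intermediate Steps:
I = 1/63 ≈ 0.015873
s(B, A) = 9*B + 36*A (s(B, A) = 9*(4*A + B) = 9*(B + 4*A) = 9*B + 36*A)
o = -486 (o = (9*2 + 36*(-5))*3 = (18 - 180)*3 = -162*3 = -486)
g = -251/63 (g = -4 + 1/63 = -251/63 ≈ -3.9841)
(g + o)² = (-251/63 - 486)² = (-30869/63)² = 952895161/3969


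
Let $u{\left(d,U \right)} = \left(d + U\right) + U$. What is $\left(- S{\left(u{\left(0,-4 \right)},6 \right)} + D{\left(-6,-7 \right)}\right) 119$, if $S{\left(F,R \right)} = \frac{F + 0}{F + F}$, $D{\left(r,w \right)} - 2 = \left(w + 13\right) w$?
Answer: $- \frac{9639}{2} \approx -4819.5$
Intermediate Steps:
$u{\left(d,U \right)} = d + 2 U$ ($u{\left(d,U \right)} = \left(U + d\right) + U = d + 2 U$)
$D{\left(r,w \right)} = 2 + w \left(13 + w\right)$ ($D{\left(r,w \right)} = 2 + \left(w + 13\right) w = 2 + \left(13 + w\right) w = 2 + w \left(13 + w\right)$)
$S{\left(F,R \right)} = \frac{1}{2}$ ($S{\left(F,R \right)} = \frac{F}{2 F} = F \frac{1}{2 F} = \frac{1}{2}$)
$\left(- S{\left(u{\left(0,-4 \right)},6 \right)} + D{\left(-6,-7 \right)}\right) 119 = \left(\left(-1\right) \frac{1}{2} + \left(2 + \left(-7\right)^{2} + 13 \left(-7\right)\right)\right) 119 = \left(- \frac{1}{2} + \left(2 + 49 - 91\right)\right) 119 = \left(- \frac{1}{2} - 40\right) 119 = \left(- \frac{81}{2}\right) 119 = - \frac{9639}{2}$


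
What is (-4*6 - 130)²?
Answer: 23716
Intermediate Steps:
(-4*6 - 130)² = (-24 - 130)² = (-154)² = 23716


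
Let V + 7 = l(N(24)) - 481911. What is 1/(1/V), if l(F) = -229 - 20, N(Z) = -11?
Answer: -482167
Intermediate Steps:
l(F) = -249
V = -482167 (V = -7 + (-249 - 481911) = -7 - 482160 = -482167)
1/(1/V) = 1/(1/(-482167)) = 1/(-1/482167) = -482167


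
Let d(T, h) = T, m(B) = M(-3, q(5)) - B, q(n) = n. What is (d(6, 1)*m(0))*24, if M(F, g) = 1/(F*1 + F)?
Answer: -24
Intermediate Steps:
M(F, g) = 1/(2*F) (M(F, g) = 1/(F + F) = 1/(2*F))
m(B) = -⅙ - B (m(B) = (½)/(-3) - B = (½)*(-⅓) - B = -⅙ - B)
(d(6, 1)*m(0))*24 = (6*(-⅙ - 1*0))*24 = (6*(-⅙ + 0))*24 = (6*(-⅙))*24 = -1*24 = -24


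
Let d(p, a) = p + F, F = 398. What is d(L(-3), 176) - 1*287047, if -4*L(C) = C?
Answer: -1146593/4 ≈ -2.8665e+5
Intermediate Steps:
L(C) = -C/4
d(p, a) = 398 + p (d(p, a) = p + 398 = 398 + p)
d(L(-3), 176) - 1*287047 = (398 - ¼*(-3)) - 1*287047 = (398 + ¾) - 287047 = 1595/4 - 287047 = -1146593/4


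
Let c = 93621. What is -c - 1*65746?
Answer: -159367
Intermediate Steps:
-c - 1*65746 = -1*93621 - 1*65746 = -93621 - 65746 = -159367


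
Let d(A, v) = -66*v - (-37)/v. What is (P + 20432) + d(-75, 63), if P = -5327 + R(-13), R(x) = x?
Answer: 688879/63 ≈ 10935.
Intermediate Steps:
d(A, v) = -66*v + 37/v
P = -5340 (P = -5327 - 13 = -5340)
(P + 20432) + d(-75, 63) = (-5340 + 20432) + (-66*63 + 37/63) = 15092 + (-4158 + 37*(1/63)) = 15092 + (-4158 + 37/63) = 15092 - 261917/63 = 688879/63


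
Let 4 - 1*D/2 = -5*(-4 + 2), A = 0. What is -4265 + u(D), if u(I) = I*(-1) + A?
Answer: -4253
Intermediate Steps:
D = -12 (D = 8 - (-10)*(-4 + 2) = 8 - (-10)*(-2) = 8 - 2*10 = 8 - 20 = -12)
u(I) = -I (u(I) = I*(-1) + 0 = -I + 0 = -I)
-4265 + u(D) = -4265 - 1*(-12) = -4265 + 12 = -4253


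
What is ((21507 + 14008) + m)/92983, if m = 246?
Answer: 3251/8453 ≈ 0.38460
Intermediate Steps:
((21507 + 14008) + m)/92983 = ((21507 + 14008) + 246)/92983 = (35515 + 246)*(1/92983) = 35761*(1/92983) = 3251/8453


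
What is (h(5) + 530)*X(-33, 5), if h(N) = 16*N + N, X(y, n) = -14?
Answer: -8610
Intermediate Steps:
h(N) = 17*N
(h(5) + 530)*X(-33, 5) = (17*5 + 530)*(-14) = (85 + 530)*(-14) = 615*(-14) = -8610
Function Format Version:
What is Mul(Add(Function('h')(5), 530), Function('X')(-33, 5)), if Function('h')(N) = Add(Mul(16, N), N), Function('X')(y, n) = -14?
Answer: -8610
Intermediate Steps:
Function('h')(N) = Mul(17, N)
Mul(Add(Function('h')(5), 530), Function('X')(-33, 5)) = Mul(Add(Mul(17, 5), 530), -14) = Mul(Add(85, 530), -14) = Mul(615, -14) = -8610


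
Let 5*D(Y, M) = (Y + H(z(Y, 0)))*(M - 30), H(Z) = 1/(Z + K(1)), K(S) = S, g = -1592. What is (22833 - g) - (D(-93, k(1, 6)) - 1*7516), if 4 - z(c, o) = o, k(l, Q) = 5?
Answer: 31477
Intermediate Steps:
z(c, o) = 4 - o
H(Z) = 1/(1 + Z) (H(Z) = 1/(Z + 1) = 1/(1 + Z))
D(Y, M) = (-30 + M)*(⅕ + Y)/5 (D(Y, M) = ((Y + 1/(1 + (4 - 1*0)))*(M - 30))/5 = ((Y + 1/(1 + (4 + 0)))*(-30 + M))/5 = ((Y + 1/(1 + 4))*(-30 + M))/5 = ((Y + 1/5)*(-30 + M))/5 = ((Y + ⅕)*(-30 + M))/5 = ((⅕ + Y)*(-30 + M))/5 = ((-30 + M)*(⅕ + Y))/5 = (-30 + M)*(⅕ + Y)/5)
(22833 - g) - (D(-93, k(1, 6)) - 1*7516) = (22833 - 1*(-1592)) - ((-6/5 - 6*(-93) + (1/25)*5 + (⅕)*5*(-93)) - 1*7516) = (22833 + 1592) - ((-6/5 + 558 + ⅕ - 93) - 7516) = 24425 - (464 - 7516) = 24425 - 1*(-7052) = 24425 + 7052 = 31477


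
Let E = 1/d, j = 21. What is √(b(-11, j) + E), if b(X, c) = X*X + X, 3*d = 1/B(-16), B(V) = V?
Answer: √62 ≈ 7.8740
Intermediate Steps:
d = -1/48 (d = (⅓)/(-16) = (⅓)*(-1/16) = -1/48 ≈ -0.020833)
b(X, c) = X + X² (b(X, c) = X² + X = X + X²)
E = -48 (E = 1/(-1/48) = -48)
√(b(-11, j) + E) = √(-11*(1 - 11) - 48) = √(-11*(-10) - 48) = √(110 - 48) = √62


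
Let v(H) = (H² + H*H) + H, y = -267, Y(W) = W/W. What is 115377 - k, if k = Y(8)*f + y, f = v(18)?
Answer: 114978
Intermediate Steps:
Y(W) = 1
v(H) = H + 2*H² (v(H) = (H² + H²) + H = 2*H² + H = H + 2*H²)
f = 666 (f = 18*(1 + 2*18) = 18*(1 + 36) = 18*37 = 666)
k = 399 (k = 1*666 - 267 = 666 - 267 = 399)
115377 - k = 115377 - 1*399 = 115377 - 399 = 114978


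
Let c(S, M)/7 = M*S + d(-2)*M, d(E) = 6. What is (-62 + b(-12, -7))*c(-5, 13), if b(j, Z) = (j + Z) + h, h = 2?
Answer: -7189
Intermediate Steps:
b(j, Z) = 2 + Z + j (b(j, Z) = (j + Z) + 2 = (Z + j) + 2 = 2 + Z + j)
c(S, M) = 42*M + 7*M*S (c(S, M) = 7*(M*S + 6*M) = 7*(6*M + M*S) = 42*M + 7*M*S)
(-62 + b(-12, -7))*c(-5, 13) = (-62 + (2 - 7 - 12))*(7*13*(6 - 5)) = (-62 - 17)*(7*13*1) = -79*91 = -7189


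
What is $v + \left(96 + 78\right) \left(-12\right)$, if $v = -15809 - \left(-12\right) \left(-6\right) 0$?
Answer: $-17897$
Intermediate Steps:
$v = -15809$ ($v = -15809 - 72 \cdot 0 = -15809 - 0 = -15809 + 0 = -15809$)
$v + \left(96 + 78\right) \left(-12\right) = -15809 + \left(96 + 78\right) \left(-12\right) = -15809 + 174 \left(-12\right) = -15809 - 2088 = -17897$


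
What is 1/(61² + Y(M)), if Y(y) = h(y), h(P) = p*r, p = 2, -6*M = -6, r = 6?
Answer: 1/3733 ≈ 0.00026788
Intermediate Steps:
M = 1 (M = -⅙*(-6) = 1)
h(P) = 12 (h(P) = 2*6 = 12)
Y(y) = 12
1/(61² + Y(M)) = 1/(61² + 12) = 1/(3721 + 12) = 1/3733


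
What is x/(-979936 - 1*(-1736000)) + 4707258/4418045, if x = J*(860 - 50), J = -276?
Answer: 321411271539/417540596860 ≈ 0.76977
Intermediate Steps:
x = -223560 (x = -276*(860 - 50) = -276*810 = -223560)
x/(-979936 - 1*(-1736000)) + 4707258/4418045 = -223560/(-979936 - 1*(-1736000)) + 4707258/4418045 = -223560/(-979936 + 1736000) + 4707258*(1/4418045) = -223560/756064 + 4707258/4418045 = -223560*1/756064 + 4707258/4418045 = -27945/94508 + 4707258/4418045 = 321411271539/417540596860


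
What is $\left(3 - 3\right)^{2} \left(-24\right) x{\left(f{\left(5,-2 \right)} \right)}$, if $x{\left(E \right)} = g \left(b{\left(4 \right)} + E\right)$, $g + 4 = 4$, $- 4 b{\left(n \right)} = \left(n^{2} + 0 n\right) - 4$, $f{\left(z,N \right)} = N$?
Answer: $0$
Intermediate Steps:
$b{\left(n \right)} = 1 - \frac{n^{2}}{4}$ ($b{\left(n \right)} = - \frac{\left(n^{2} + 0 n\right) - 4}{4} = - \frac{\left(n^{2} + 0\right) - 4}{4} = - \frac{n^{2} - 4}{4} = - \frac{-4 + n^{2}}{4} = 1 - \frac{n^{2}}{4}$)
$g = 0$ ($g = -4 + 4 = 0$)
$x{\left(E \right)} = 0$ ($x{\left(E \right)} = 0 \left(\left(1 - \frac{4^{2}}{4}\right) + E\right) = 0 \left(\left(1 - 4\right) + E\right) = 0 \left(-3 + E\right) = 0$)
$\left(3 - 3\right)^{2} \left(-24\right) x{\left(f{\left(5,-2 \right)} \right)} = \left(3 - 3\right)^{2} \left(-24\right) 0 = 0^{2} \left(-24\right) 0 = 0 \left(-24\right) 0 = 0 \cdot 0 = 0$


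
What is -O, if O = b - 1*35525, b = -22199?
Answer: 57724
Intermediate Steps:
O = -57724 (O = -22199 - 1*35525 = -22199 - 35525 = -57724)
-O = -1*(-57724) = 57724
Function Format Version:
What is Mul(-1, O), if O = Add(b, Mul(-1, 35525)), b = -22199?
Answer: 57724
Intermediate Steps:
O = -57724 (O = Add(-22199, Mul(-1, 35525)) = Add(-22199, -35525) = -57724)
Mul(-1, O) = Mul(-1, -57724) = 57724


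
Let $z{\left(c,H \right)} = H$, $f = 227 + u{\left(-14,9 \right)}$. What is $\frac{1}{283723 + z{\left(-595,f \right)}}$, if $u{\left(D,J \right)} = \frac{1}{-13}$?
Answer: $\frac{13}{3691349} \approx 3.5217 \cdot 10^{-6}$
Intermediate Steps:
$u{\left(D,J \right)} = - \frac{1}{13}$
$f = \frac{2950}{13}$ ($f = 227 - \frac{1}{13} = \frac{2950}{13} \approx 226.92$)
$\frac{1}{283723 + z{\left(-595,f \right)}} = \frac{1}{283723 + \frac{2950}{13}} = \frac{1}{\frac{3691349}{13}} = \frac{13}{3691349}$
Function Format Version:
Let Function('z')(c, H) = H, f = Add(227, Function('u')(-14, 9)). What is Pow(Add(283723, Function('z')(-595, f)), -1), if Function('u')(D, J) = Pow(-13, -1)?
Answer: Rational(13, 3691349) ≈ 3.5217e-6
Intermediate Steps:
Function('u')(D, J) = Rational(-1, 13)
f = Rational(2950, 13) (f = Add(227, Rational(-1, 13)) = Rational(2950, 13) ≈ 226.92)
Pow(Add(283723, Function('z')(-595, f)), -1) = Pow(Add(283723, Rational(2950, 13)), -1) = Pow(Rational(3691349, 13), -1) = Rational(13, 3691349)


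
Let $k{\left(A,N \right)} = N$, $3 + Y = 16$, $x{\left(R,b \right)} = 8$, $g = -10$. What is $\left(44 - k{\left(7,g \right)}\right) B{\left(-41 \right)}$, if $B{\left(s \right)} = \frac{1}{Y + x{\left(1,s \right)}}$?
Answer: $\frac{18}{7} \approx 2.5714$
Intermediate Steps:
$Y = 13$ ($Y = -3 + 16 = 13$)
$B{\left(s \right)} = \frac{1}{21}$ ($B{\left(s \right)} = \frac{1}{13 + 8} = \frac{1}{21}$)
$\left(44 - k{\left(7,g \right)}\right) B{\left(-41 \right)} = \left(44 - -10\right) \frac{1}{21} = \left(44 + 10\right) \frac{1}{21} = 54 \cdot \frac{1}{21} = \frac{18}{7}$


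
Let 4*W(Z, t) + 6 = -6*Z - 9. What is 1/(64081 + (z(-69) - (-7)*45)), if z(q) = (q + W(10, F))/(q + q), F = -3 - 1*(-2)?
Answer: 184/11848981 ≈ 1.5529e-5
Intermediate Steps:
F = -1 (F = -3 + 2 = -1)
W(Z, t) = -15/4 - 3*Z/2 (W(Z, t) = -3/2 + (-6*Z - 9)/4 = -3/2 + (-9 - 6*Z)/4 = -3/2 + (-9/4 - 3*Z/2) = -15/4 - 3*Z/2)
z(q) = (-75/4 + q)/(2*q) (z(q) = (q + (-15/4 - 3/2*10))/(q + q) = (q + (-15/4 - 15))/((2*q)) = (q - 75/4)*(1/(2*q)) = (-75/4 + q)*(1/(2*q)) = (-75/4 + q)/(2*q))
1/(64081 + (z(-69) - (-7)*45)) = 1/(64081 + ((1/8)*(-75 + 4*(-69))/(-69) - (-7)*45)) = 1/(64081 + ((1/8)*(-1/69)*(-75 - 276) - 1*(-315))) = 1/(64081 + ((1/8)*(-1/69)*(-351) + 315)) = 1/(64081 + (117/184 + 315)) = 1/(64081 + 58077/184) = 1/(11848981/184) = 184/11848981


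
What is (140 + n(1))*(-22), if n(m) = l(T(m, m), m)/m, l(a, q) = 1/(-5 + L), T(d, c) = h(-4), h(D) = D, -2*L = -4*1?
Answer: -9218/3 ≈ -3072.7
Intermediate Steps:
L = 2 (L = -(-2) = -1/2*(-4) = 2)
T(d, c) = -4
l(a, q) = -1/3 (l(a, q) = 1/(-5 + 2) = 1/(-3) = -1/3)
n(m) = -1/(3*m)
(140 + n(1))*(-22) = (140 - 1/3/1)*(-22) = (140 - 1/3*1)*(-22) = (140 - 1/3)*(-22) = (419/3)*(-22) = -9218/3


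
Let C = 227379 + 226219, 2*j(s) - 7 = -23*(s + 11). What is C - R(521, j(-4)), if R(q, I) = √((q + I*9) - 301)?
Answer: 453598 - I*√473 ≈ 4.536e+5 - 21.749*I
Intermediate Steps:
j(s) = -123 - 23*s/2 (j(s) = 7/2 + (-23*(s + 11))/2 = 7/2 + (-23*(11 + s))/2 = 7/2 + (-253 - 23*s)/2 = 7/2 + (-253/2 - 23*s/2) = -123 - 23*s/2)
C = 453598
R(q, I) = √(-301 + q + 9*I) (R(q, I) = √((q + 9*I) - 301) = √(-301 + q + 9*I))
C - R(521, j(-4)) = 453598 - √(-301 + 521 + 9*(-123 - 23/2*(-4))) = 453598 - √(-301 + 521 + 9*(-123 + 46)) = 453598 - √(-301 + 521 + 9*(-77)) = 453598 - √(-301 + 521 - 693) = 453598 - √(-473) = 453598 - I*√473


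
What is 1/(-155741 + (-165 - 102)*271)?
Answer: -1/228098 ≈ -4.3841e-6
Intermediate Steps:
1/(-155741 + (-165 - 102)*271) = 1/(-155741 - 267*271) = 1/(-155741 - 72357) = 1/(-228098) = -1/228098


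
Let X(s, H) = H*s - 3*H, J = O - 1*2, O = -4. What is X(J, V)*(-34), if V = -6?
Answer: -1836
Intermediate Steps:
J = -6 (J = -4 - 1*2 = -4 - 2 = -6)
X(s, H) = -3*H + H*s
X(J, V)*(-34) = -6*(-3 - 6)*(-34) = -6*(-9)*(-34) = 54*(-34) = -1836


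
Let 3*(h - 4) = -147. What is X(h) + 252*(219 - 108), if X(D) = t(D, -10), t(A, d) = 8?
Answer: 27980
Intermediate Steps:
h = -45 (h = 4 + (1/3)*(-147) = 4 - 49 = -45)
X(D) = 8
X(h) + 252*(219 - 108) = 8 + 252*(219 - 108) = 8 + 252*111 = 8 + 27972 = 27980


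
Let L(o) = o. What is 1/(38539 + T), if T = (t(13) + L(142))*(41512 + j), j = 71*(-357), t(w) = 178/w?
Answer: 13/33218967 ≈ 3.9134e-7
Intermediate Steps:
j = -25347
T = 32717960/13 (T = (178/13 + 142)*(41512 - 25347) = (178*(1/13) + 142)*16165 = (178/13 + 142)*16165 = (2024/13)*16165 = 32717960/13 ≈ 2.5168e+6)
1/(38539 + T) = 1/(38539 + 32717960/13) = 1/(33218967/13) = 13/33218967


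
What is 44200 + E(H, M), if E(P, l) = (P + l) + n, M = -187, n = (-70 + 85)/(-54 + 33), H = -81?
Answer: 307519/7 ≈ 43931.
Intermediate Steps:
n = -5/7 (n = 15/(-21) = 15*(-1/21) = -5/7 ≈ -0.71429)
E(P, l) = -5/7 + P + l (E(P, l) = (P + l) - 5/7 = -5/7 + P + l)
44200 + E(H, M) = 44200 + (-5/7 - 81 - 187) = 44200 - 1881/7 = 307519/7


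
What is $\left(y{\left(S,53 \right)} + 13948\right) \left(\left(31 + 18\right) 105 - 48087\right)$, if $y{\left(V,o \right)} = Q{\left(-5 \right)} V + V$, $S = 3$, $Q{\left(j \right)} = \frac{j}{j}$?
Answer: $-599212668$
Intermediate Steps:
$Q{\left(j \right)} = 1$
$y{\left(V,o \right)} = 2 V$ ($y{\left(V,o \right)} = 1 V + V = V + V = 2 V$)
$\left(y{\left(S,53 \right)} + 13948\right) \left(\left(31 + 18\right) 105 - 48087\right) = \left(2 \cdot 3 + 13948\right) \left(\left(31 + 18\right) 105 - 48087\right) = \left(6 + 13948\right) \left(49 \cdot 105 - 48087\right) = 13954 \left(5145 - 48087\right) = 13954 \left(-42942\right) = -599212668$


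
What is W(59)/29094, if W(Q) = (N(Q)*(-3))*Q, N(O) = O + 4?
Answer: -3717/9698 ≈ -0.38328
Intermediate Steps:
N(O) = 4 + O
W(Q) = Q*(-12 - 3*Q) (W(Q) = ((4 + Q)*(-3))*Q = (-12 - 3*Q)*Q = Q*(-12 - 3*Q))
W(59)/29094 = -3*59*(4 + 59)/29094 = -3*59*63*(1/29094) = -11151*1/29094 = -3717/9698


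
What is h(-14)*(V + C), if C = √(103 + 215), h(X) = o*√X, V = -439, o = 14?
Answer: 14*I*√14*(-439 + √318) ≈ -22062.0*I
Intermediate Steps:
h(X) = 14*√X
C = √318 ≈ 17.833
h(-14)*(V + C) = (14*√(-14))*(-439 + √318) = (14*(I*√14))*(-439 + √318) = (14*I*√14)*(-439 + √318) = 14*I*√14*(-439 + √318)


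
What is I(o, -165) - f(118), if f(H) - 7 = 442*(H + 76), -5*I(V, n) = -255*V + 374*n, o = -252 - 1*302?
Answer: -101667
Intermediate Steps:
o = -554 (o = -252 - 302 = -554)
I(V, n) = 51*V - 374*n/5 (I(V, n) = -(-255*V + 374*n)/5 = 51*V - 374*n/5)
f(H) = 33599 + 442*H (f(H) = 7 + 442*(H + 76) = 7 + 442*(76 + H) = 7 + (33592 + 442*H) = 33599 + 442*H)
I(o, -165) - f(118) = (51*(-554) - 374/5*(-165)) - (33599 + 442*118) = (-28254 + 12342) - (33599 + 52156) = -15912 - 1*85755 = -15912 - 85755 = -101667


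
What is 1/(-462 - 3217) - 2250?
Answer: -8277751/3679 ≈ -2250.0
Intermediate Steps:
1/(-462 - 3217) - 2250 = 1/(-3679) - 2250 = -1/3679 - 2250 = -8277751/3679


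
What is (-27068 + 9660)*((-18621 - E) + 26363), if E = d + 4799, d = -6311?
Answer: -161093632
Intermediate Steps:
E = -1512 (E = -6311 + 4799 = -1512)
(-27068 + 9660)*((-18621 - E) + 26363) = (-27068 + 9660)*((-18621 - 1*(-1512)) + 26363) = -17408*((-18621 + 1512) + 26363) = -17408*(-17109 + 26363) = -17408*9254 = -161093632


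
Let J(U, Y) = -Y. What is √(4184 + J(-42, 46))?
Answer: √4138 ≈ 64.327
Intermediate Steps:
√(4184 + J(-42, 46)) = √(4184 - 1*46) = √(4184 - 46) = √4138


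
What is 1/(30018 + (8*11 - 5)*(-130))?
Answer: 1/19228 ≈ 5.2007e-5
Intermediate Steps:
1/(30018 + (8*11 - 5)*(-130)) = 1/(30018 + (88 - 5)*(-130)) = 1/(30018 + 83*(-130)) = 1/(30018 - 10790) = 1/19228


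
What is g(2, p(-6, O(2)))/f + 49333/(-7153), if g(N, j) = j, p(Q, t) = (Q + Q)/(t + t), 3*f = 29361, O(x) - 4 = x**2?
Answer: -1931309743/280025644 ≈ -6.8969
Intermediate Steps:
O(x) = 4 + x**2
f = 9787 (f = (1/3)*29361 = 9787)
p(Q, t) = Q/t (p(Q, t) = (2*Q)/((2*t)) = (2*Q)*(1/(2*t)) = Q/t)
g(2, p(-6, O(2)))/f + 49333/(-7153) = -6/(4 + 2**2)/9787 + 49333/(-7153) = -6/(4 + 4)*(1/9787) + 49333*(-1/7153) = -6/8*(1/9787) - 49333/7153 = -6*1/8*(1/9787) - 49333/7153 = -3/4*1/9787 - 49333/7153 = -3/39148 - 49333/7153 = -1931309743/280025644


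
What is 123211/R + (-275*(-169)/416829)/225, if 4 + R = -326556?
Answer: -461614186231/1225077104160 ≈ -0.37680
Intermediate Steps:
R = -326560 (R = -4 - 326556 = -326560)
123211/R + (-275*(-169)/416829)/225 = 123211/(-326560) + (-275*(-169)/416829)/225 = 123211*(-1/326560) + (46475*(1/416829))*(1/225) = -123211/326560 + (46475/416829)*(1/225) = -123211/326560 + 1859/3751461 = -461614186231/1225077104160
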